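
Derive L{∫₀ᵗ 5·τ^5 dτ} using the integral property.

L{∫₀ᵗ f(τ)dτ} = F(s)/s with f(t) = 5t^5. F(s) = 600/s^6, so L{∫₀ᵗ 5·τ^5 dτ} = (600/s^6)/s = 600/s^7. (Check: ∫₀ᵗ 5·τ^5 dτ = 5t^6/6.)

Final answer: 600/s^7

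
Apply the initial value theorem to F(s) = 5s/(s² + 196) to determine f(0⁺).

f(0⁺) = lim_{s→∞} s·5s/(s² + 196) = lim_{s→∞} 5s²/(s² + 196) = 5

Final answer: 5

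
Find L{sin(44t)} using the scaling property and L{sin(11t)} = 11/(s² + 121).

Using L{f(at)} = (1/a)F(s/a) with a=4: L{sin(44t)} = (1/4) · 11/((s/4)² + 121) = (1/4) · 11·16/(s² + 1936) = 44/(s² + 1936)

Final answer: 44/(s² + 1936)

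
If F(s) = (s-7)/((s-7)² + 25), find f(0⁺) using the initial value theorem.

f(0⁺) = lim_{s→∞} sF(s) = lim_{s→∞} s(s-7)/((s-7)² + 25) = 1

Final answer: 1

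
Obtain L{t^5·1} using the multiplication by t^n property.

L{1} = 1/s. d^1/ds^1[1/s] = -1/s². d^2/ds^2[1/s] = 2/s^3. d^3/ds^3[1/s] = -6/s^4. d^4/ds^4[1/s] = 24/s^5. d^5/ds^5[1/s] = -120/s^6. So L{t^5} = (-1)^{5}·-120/s^6 = 120/s^6

Final answer: 120/s^6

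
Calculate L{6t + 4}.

L{6t + 4} = 6·L{t} + 4·L{1} = 6/s² + 4/s

Final answer: 6/s² + 4/s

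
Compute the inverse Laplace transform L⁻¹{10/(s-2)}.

L⁻¹{1/(s-a)} = e^(at), so L⁻¹{1/(s-2)} = e^(2t), and L⁻¹{10/(s-2)} = 10·e^(2t)

Final answer: 10·e^(2t)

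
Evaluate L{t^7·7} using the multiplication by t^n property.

L{7} = 7/s. d^1/ds^1[1/s] = -1/s². d^2/ds^2[1/s] = 2/s^3. d^3/ds^3[1/s] = -6/s^4. d^4/ds^4[1/s] = 24/s^5. d^5/ds^5[1/s] = -120/s^6. d^6/ds^6[1/s] = 720/s^7. d^7/ds^7[1/s] = -5040/s^8. So L{t^7} = (-1)^{7}·-5040/s^8 = 5040/s^8. Then L{t^7·7} = 7·5040/s^8 = 35280/s^8

Final answer: 35280/s^8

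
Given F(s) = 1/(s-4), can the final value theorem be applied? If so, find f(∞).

sF(s) = s/(s-4) has a pole at s = 4 in the right half-plane. Theorem does NOT apply (unstable system; f(t) = e^(4t) grows without bound).

Final answer: Not applicable (unstable)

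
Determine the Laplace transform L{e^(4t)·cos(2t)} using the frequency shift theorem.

Frequency shift: L{e^(at)f(t)} = F(s-a). L{e^(4t)·cos(2t)} = (s-4)/((s-4)² + 4)

Final answer: (s-4)/((s-4)² + 4)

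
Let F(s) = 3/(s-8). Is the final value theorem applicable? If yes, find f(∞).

sF(s) = 3s/(s-8) has a pole at s = 8 in the right half-plane. Theorem does NOT apply (unstable system; f(t) = 3·e^(8t) grows without bound).

Final answer: Not applicable (unstable)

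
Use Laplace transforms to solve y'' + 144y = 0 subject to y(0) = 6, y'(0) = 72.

L{y''} + 144L{y} = 0. s²Y - 6s - 72 + 144Y = 0. Y(s² + 144) = 6s + 72. Y = (6s + 72)/(s² + 144). Inverting: y(t) = 6cos(12t) + 6sin(12t)

Final answer: y(t) = 6cos(12t) + 6sin(12t)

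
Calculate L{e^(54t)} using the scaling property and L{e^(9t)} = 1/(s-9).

Using L{f(at)} = (1/a)F(s/a) with a=6 and f(t) = e^(9t): L{e^(54t)} = (1/6) · 1/((s/6)-9) = (1/6) · 6/(s-54) = 1/(s-54)

Final answer: 1/(s-54)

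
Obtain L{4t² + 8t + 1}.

L{4t² + 8t + 1} = 4·2/s³ + 8/s² + 1/s = 8/s³ + 8/s² + 1/s

Final answer: 8/s³ + 8/s² + 1/s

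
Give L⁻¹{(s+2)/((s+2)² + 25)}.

Using frequency shift: L⁻¹{(s-a)/((s-a)² + b²)} = e^(at)cos(bt). Here a=-2, b=5

Final answer: e^(-2t)·cos(5t)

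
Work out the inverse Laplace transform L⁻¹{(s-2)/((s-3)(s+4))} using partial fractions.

Using partial fractions, f(t) = (e^(3t) + 6e^(-4t))/7

Final answer: (e^(3t) + 6e^(-4t))/7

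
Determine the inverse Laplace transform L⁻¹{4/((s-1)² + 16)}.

Using frequency shift, L⁻¹{4/((s-1)² + 16)} = e^t·sin(4t)

Final answer: e^t·sin(4t)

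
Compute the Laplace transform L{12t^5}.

L{12t^5} = 12 · L{t^5} = 12 · 120/s^6 = 1440/s^6

Final answer: 1440/s^6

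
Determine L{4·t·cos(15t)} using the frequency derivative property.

L{cos(15t)} = s/(s² + 225). Derivative: d/ds[s/(s² + 225)] = [(s² + 225) - s·2s]/(s² + 225)² = (225 - s²)/(s² + 225)². So L{t·cos(15t)} = -F'(s) = (s² - 225)/(s² + 225)². Then L{4·t·cos(15t)} = 4·(s² - 225)/(s² + 225)²

Final answer: 4·(s² - 225)/(s² + 225)²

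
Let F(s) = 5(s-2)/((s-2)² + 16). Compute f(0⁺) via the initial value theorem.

f(0⁺) = lim_{s→∞} sF(s) = lim_{s→∞} 5s(s-2)/((s-2)² + 16) = 5

Final answer: 5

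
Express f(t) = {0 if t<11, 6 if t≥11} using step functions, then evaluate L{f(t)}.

f(t) = 6·u(t-11). L{u(t-11)} = e^(-11s)/s, so L{f(t)} = 6·e^(-11s)/s

Final answer: 6·e^(-11s)/s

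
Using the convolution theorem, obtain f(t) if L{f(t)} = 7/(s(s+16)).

7/(s(s+16)) = (7/s)·(1/(s+16)) = L{7}·L{e^(-16t)}. By convolution, f(t) = 7*e^(-16t) = ∫₀ᵗ 7·e^(-16τ) dτ = 7·(1 - e^(-16t))/16

Final answer: 7·(1 - e^(-16t))/16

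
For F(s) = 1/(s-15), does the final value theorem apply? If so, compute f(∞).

sF(s) = s/(s-15) has a pole at s = 15 in the right half-plane. Theorem does NOT apply (unstable system; f(t) = e^(15t) grows without bound).

Final answer: Not applicable (unstable)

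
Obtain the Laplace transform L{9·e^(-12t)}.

L{e^(at)} = 1/(s-a), so L{e^(-12t)} = 1/(s+12). Then L{9·e^(-12t)} = 9/(s+12)

Final answer: 9/(s+12)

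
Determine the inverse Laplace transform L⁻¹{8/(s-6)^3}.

L⁻¹{n!/(s-a)^(n+1)} = t^n·e^(at) with n=2, a=6. So L⁻¹{2/(s-6)^3} = t^2·e^(6t), and L⁻¹{8/(s-6)^3} = (8/2)·t^2·e^(6t) = 4·t^2·e^(6t)

Final answer: 4·t^2·e^(6t)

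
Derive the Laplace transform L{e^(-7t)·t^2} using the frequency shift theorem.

L{e^(at)·t^n} = n!/(s-a)^(n+1), so L{e^(-7t)·t^2} = 2/(s+7)^3

Final answer: 2/(s+7)^3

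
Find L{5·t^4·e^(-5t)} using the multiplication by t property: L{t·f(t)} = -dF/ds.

Using L{t^n·e^(at)} = n!/(s-a)^(n+1), L{t^4·e^(-5t)} = 24/(s+5)^5, so L{5·t^4·e^(-5t)} = 5·24/(s+5)^5 = 120/(s+5)^5

Final answer: 120/(s+5)^5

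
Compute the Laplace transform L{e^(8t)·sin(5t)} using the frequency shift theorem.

Frequency shift: L{e^(at)f(t)} = F(s-a). L{e^(8t)·sin(5t)} = 5/((s-8)² + 25)

Final answer: 5/((s-8)² + 25)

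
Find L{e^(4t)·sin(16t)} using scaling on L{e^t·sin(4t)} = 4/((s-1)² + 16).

Scaling with a=4: L{e^(4t)·sin(16t)} = (1/4) · 4/((s/4-1)² + 16). Simplifying: 16/((s-4)² + 256)

Final answer: 16/((s-4)² + 256)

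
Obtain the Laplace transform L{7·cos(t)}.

L{cos(ωt)} = s/(s² + ω²), so L{cos(t)} = s/(s² + 1). Then L{7·cos(t)} = 7·s/(s² + 1) = 7s/(s² + 1)

Final answer: 7s/(s² + 1)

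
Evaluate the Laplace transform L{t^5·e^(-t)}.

L{t^n·e^(at)} = n!/(s-a)^(n+1), so L{t^5·e^(-t)} = 120/(s+1)^6

Final answer: 120/(s+1)^6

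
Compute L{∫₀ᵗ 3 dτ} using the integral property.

L{∫₀ᵗ f(τ)dτ} = F(s)/s with f(t) = 3. F(s) = 3/s, so L{∫₀ᵗ 3 dτ} = (3/s)/s = 3/s². (Check: ∫₀ᵗ 3 dτ = 3t.)

Final answer: 3/s²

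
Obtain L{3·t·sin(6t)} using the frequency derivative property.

L{sin(6t)} = 6/(s² + 36). By L{t·f(t)} = -F'(s): -d/ds[6/(s² + 36)] = -(6)·(-2s)/(s² + 36)² = 12s/(s² + 36)². Then L{3·t·sin(6t)} = 3·12s/(s² + 36)² = 36s/(s² + 36)²

Final answer: 36s/(s² + 36)²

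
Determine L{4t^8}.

L{t^n} = n!/s^(n+1). So L{4t^8} = 4·8!/s^9 = 161280/s^9

Final answer: 161280/s^9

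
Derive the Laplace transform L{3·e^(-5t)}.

L{e^(at)} = 1/(s-a), so L{e^(-5t)} = 1/(s+5). Then L{3·e^(-5t)} = 3/(s+5)

Final answer: 3/(s+5)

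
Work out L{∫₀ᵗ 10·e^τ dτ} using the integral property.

L{∫₀ᵗ f(τ)dτ} = F(s)/s with F(s) = 10/(s-1), so L{∫₀ᵗ 10·e^τ dτ} = 10/(s(s-1))

Final answer: 10/(s(s-1))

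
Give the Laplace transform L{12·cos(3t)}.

L{cos(ωt)} = s/(s² + ω²), so L{cos(3t)} = s/(s² + 9). Then L{12·cos(3t)} = 12·s/(s² + 9) = 12s/(s² + 9)

Final answer: 12s/(s² + 9)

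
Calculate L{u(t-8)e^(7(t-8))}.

u(t-a)f(t-a) with f(t)=e^(7t). L{e^(7t)} = 1/(s-7). By time shift: e^(-8s)/(s-7)

Final answer: e^(-8s)/(s-7)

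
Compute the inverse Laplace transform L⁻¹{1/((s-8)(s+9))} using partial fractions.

Decompose: A/(s-8) + B/(s+9). A = 1/17, B = -1/17. f(t) = (e^(8t) - e^(-9t))/17

Final answer: (e^(8t) - e^(-9t))/17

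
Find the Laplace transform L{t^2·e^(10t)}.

L{t^n·e^(at)} = n!/(s-a)^(n+1), so L{t^2·e^(10t)} = 2/(s-10)^3

Final answer: 2/(s-10)^3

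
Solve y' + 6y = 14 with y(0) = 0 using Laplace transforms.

sY + 6Y = 14/s. Y = 14/(s(s+6)). Partial fractions: Y = 7/3/s - 7/3/(s+6)

Final answer: y(t) = 7/3(1 - e^(-6t))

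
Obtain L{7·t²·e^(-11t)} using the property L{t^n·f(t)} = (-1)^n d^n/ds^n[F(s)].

L{e^(-11t)} = 1/(s+11). d/ds[1/(s+11)] = -1/(s+11)². d²/ds²[1/(s+11)] = 2/(s+11)³. So L{t²·e^(-11t)} = (-1)² · 2/(s+11)³ = 2/(s+11)³. Then L{7·t²·e^(-11t)} = 7·2/(s+11)³ = 14/(s+11)³

Final answer: 14/(s+11)³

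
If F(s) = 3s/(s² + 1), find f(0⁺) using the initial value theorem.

f(0⁺) = lim_{s→∞} s·3s/(s² + 1) = lim_{s→∞} 3s²/(s² + 1) = 3

Final answer: 3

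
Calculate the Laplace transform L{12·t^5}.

L{t^n} = n!/s^(n+1), so L{t^5} = 120/s^6. Then L{12·t^5} = 12·120/s^6 = 1440/s^6

Final answer: 1440/s^6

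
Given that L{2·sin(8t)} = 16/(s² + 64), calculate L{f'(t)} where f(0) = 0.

L{f'(t)} = s·F(s) - f(0) = s·16/(s² + 64) - 0 = 16s/(s² + 64)

Final answer: 16s/(s² + 64)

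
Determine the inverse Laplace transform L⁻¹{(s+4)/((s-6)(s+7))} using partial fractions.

Using partial fractions, f(t) = (10e^(6t) + 3e^(-7t))/13

Final answer: (10e^(6t) + 3e^(-7t))/13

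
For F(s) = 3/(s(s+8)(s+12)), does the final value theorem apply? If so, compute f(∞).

Poles of sF(s) = 3/((s+8)(s+12)) are at s = -8 and s = -12, both in the left half-plane. Theorem applies. f(∞) = lim_{s→0} sF(s) = 3/(8·12) = 1/32

Final answer: 1/32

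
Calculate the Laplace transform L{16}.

L{16} = 16 · L{1} = 16/s

Final answer: 16/s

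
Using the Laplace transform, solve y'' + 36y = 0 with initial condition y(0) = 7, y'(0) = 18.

L{y''} + 36L{y} = 0. s²Y - 7s - 18 + 36Y = 0. Y(s² + 36) = 7s + 18. Y = (7s + 18)/(s² + 36). Inverting: y(t) = 7cos(6t) + 3sin(6t)

Final answer: y(t) = 7cos(6t) + 3sin(6t)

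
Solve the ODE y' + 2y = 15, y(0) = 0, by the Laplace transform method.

sY + 2Y = 15/s. Y = 15/(s(s+2)). Partial fractions: Y = 15/2/s - 15/2/(s+2)

Final answer: y(t) = 15/2(1 - e^(-2t))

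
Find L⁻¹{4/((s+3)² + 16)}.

Form: b/((s-a)² + b²) → e^(at)sin(bt). With a=-3, b=4

Final answer: e^(-3t)·sin(4t)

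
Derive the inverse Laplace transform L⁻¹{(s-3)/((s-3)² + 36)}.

Using frequency shift, L⁻¹{(s-3)/((s-3)² + 36)} = e^(3t)·cos(6t)

Final answer: e^(3t)·cos(6t)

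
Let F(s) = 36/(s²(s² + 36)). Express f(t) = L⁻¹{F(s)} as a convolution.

36/(s²(s² + 36)) = (1/s²)·(36/(s² + 36)) = L{t}·L{6·sin(6t)}. So f(t) = t*(6·sin(6t)) = ∫₀ᵗ 6τ·sin(6(t-τ)) dτ

Final answer: ∫₀ᵗ 6τ·sin(6(t-τ)) dτ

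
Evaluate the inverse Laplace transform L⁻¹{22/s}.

L⁻¹{c/s} = c, so L⁻¹{22/s} = 22

Final answer: 22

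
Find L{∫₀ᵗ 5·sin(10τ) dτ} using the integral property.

L{∫₀ᵗ f(τ)dτ} = F(s)/s with F(s) = 50/(s² + 100), so the result is (50/(s² + 100))/s = 50/(s(s² + 100))

Final answer: 50/(s(s² + 100))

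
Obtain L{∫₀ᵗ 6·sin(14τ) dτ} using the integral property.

L{∫₀ᵗ f(τ)dτ} = F(s)/s with F(s) = 84/(s² + 196), so the result is (84/(s² + 196))/s = 84/(s(s² + 196))

Final answer: 84/(s(s² + 196))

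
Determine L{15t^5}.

L{t^n} = n!/s^(n+1). So L{15t^5} = 15·5!/s^6 = 1800/s^6

Final answer: 1800/s^6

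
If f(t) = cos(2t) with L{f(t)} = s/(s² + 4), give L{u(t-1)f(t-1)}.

Time shift theorem: L{u(t-a)f(t-a)} = e^(-as)F(s). Here a=1, F(s) = s/(s² + 4), so L{u(t-1)f(t-1)} = e^(-s)·s/(s² + 4)

Final answer: e^(-s)·s/(s² + 4)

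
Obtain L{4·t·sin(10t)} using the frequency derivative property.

L{sin(10t)} = 10/(s² + 100). By L{t·f(t)} = -F'(s): -d/ds[10/(s² + 100)] = -(10)·(-2s)/(s² + 100)² = 20s/(s² + 100)². Then L{4·t·sin(10t)} = 4·20s/(s² + 100)² = 80s/(s² + 100)²

Final answer: 80s/(s² + 100)²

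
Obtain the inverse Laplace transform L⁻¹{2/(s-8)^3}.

L⁻¹{n!/(s-a)^(n+1)} = t^n·e^(at), so L⁻¹{2/(s-8)^3} = t^2·e^(8t)

Final answer: t^2·e^(8t)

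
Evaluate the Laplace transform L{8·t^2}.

L{t^n} = n!/s^(n+1), so L{t^2} = 2/s^3. Then L{8·t^2} = 8·2/s^3 = 16/s^3

Final answer: 16/s^3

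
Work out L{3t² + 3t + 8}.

L{3t² + 3t + 8} = 3·2/s³ + 3/s² + 8/s = 6/s³ + 3/s² + 8/s

Final answer: 6/s³ + 3/s² + 8/s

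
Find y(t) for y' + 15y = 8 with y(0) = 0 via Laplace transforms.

sY + 15Y = 8/s. Y = 8/(s(s+15)). Partial fractions: Y = 8/15/s - 8/15/(s+15)

Final answer: y(t) = 8/15(1 - e^(-15t))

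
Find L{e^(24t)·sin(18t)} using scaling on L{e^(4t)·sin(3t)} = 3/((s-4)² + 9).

Scaling with a=6: L{e^(24t)·sin(18t)} = (1/6) · 3/((s/6-4)² + 9). Simplifying: 18/((s-24)² + 324)

Final answer: 18/((s-24)² + 324)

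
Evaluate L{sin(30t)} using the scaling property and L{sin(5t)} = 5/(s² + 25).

Using L{f(at)} = (1/a)F(s/a) with a=6: L{sin(30t)} = (1/6) · 5/((s/6)² + 25) = (1/6) · 5·36/(s² + 900) = 30/(s² + 900)

Final answer: 30/(s² + 900)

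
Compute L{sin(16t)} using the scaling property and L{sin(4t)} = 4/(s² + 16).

Using L{f(at)} = (1/a)F(s/a) with a=4: L{sin(16t)} = (1/4) · 4/((s/4)² + 16) = (1/4) · 4·16/(s² + 256) = 16/(s² + 256)

Final answer: 16/(s² + 256)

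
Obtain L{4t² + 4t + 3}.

L{4t² + 4t + 3} = 4·2/s³ + 4/s² + 3/s = 8/s³ + 4/s² + 3/s

Final answer: 8/s³ + 4/s² + 3/s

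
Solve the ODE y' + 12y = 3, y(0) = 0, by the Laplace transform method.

sY + 12Y = 3/s. Y = 3/(s(s+12)). Partial fractions: Y = 1/4/s - 1/4/(s+12)

Final answer: y(t) = 1/4(1 - e^(-12t))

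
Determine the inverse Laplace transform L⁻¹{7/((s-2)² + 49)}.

Using frequency shift, L⁻¹{7/((s-2)² + 49)} = e^(2t)·sin(7t)

Final answer: e^(2t)·sin(7t)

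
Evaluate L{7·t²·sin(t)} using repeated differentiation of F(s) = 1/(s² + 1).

F(s) = 1/(s² + 1). F'(s) = -2s/(s² + 1)². F''(s) = -2(1 - 3s²)/(s² + 1)³ = (6s² - 2)/(s² + 1)³. So L{t²·sin(t)} = (-1)² F''(s) = (6s² - 2)/(s² + 1)³. Then L{7·t²·sin(t)} = 7·(6s² - 2)/(s² + 1)³ = (42s² - 14)/(s² + 1)³

Final answer: (42s² - 14)/(s² + 1)³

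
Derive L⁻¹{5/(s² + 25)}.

This is the form c·a/(s² + a²) with a = 5. L⁻¹ = sin(5t)

Final answer: sin(5t)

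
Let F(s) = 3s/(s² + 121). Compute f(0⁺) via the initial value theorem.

f(0⁺) = lim_{s→∞} s·3s/(s² + 121) = lim_{s→∞} 3s²/(s² + 121) = 3

Final answer: 3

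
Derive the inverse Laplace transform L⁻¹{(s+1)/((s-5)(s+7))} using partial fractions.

Using partial fractions, f(t) = (6e^(5t) + 6e^(-7t))/12

Final answer: (6e^(5t) + 6e^(-7t))/12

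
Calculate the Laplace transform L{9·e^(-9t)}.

L{e^(at)} = 1/(s-a), so L{e^(-9t)} = 1/(s+9). Then L{9·e^(-9t)} = 9/(s+9)

Final answer: 9/(s+9)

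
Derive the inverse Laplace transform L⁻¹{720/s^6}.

L⁻¹{n!/s^(n+1)} = t^n with n=5. So L⁻¹{120/s^6} = t^5, and L⁻¹{720/s^6} = (720/120)·t^5 = 6·t^5

Final answer: 6·t^5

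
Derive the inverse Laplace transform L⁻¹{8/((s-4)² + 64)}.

Using frequency shift, L⁻¹{8/((s-4)² + 64)} = e^(4t)·sin(8t)

Final answer: e^(4t)·sin(8t)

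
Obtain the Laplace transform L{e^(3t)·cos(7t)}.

L{e^(at)·cos(ωt)} = (s-a)/((s-a)² + ω²), so L{e^(3t)·cos(7t)} = (s-3)/((s-3)² + 49)

Final answer: (s-3)/((s-3)² + 49)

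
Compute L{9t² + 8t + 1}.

L{9t² + 8t + 1} = 9·2/s³ + 8/s² + 1/s = 18/s³ + 8/s² + 1/s

Final answer: 18/s³ + 8/s² + 1/s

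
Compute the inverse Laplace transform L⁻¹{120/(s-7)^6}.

L⁻¹{n!/(s-a)^(n+1)} = t^n·e^(at), so L⁻¹{120/(s-7)^6} = t^5·e^(7t)

Final answer: t^5·e^(7t)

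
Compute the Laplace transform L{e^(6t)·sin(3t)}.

L{e^(at)·sin(ωt)} = ω/((s-a)² + ω²), so L{e^(6t)·sin(3t)} = 3/((s-6)² + 9)

Final answer: 3/((s-6)² + 9)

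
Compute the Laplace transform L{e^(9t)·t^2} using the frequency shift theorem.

L{e^(at)·t^n} = n!/(s-a)^(n+1), so L{e^(9t)·t^2} = 2/(s-9)^3

Final answer: 2/(s-9)^3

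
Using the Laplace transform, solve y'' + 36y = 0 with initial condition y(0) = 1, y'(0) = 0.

L{y''} + 36L{y} = 0. s²Y - s - 0 + 36Y = 0. Y(s² + 36) = s. Y = (s)/(s² + 36). Inverting: y(t) = cos(6t)

Final answer: y(t) = cos(6t)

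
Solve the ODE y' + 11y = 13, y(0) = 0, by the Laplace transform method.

sY + 11Y = 13/s. Y = 13/(s(s+11)). Partial fractions: Y = 13/11/s - 13/11/(s+11)

Final answer: y(t) = 13/11(1 - e^(-11t))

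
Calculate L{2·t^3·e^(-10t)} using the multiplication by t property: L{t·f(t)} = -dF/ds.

Using L{t^n·e^(at)} = n!/(s-a)^(n+1), L{t^3·e^(-10t)} = 6/(s+10)^4, so L{2·t^3·e^(-10t)} = 2·6/(s+10)^4 = 12/(s+10)^4

Final answer: 12/(s+10)^4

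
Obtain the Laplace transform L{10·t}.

L{t^n} = n!/s^(n+1), so L{t} = 1/s^2. Then L{10·t} = 10·1/s^2 = 10/s^2

Final answer: 10/s^2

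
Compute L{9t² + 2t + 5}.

L{9t² + 2t + 5} = 9·2/s³ + 2/s² + 5/s = 18/s³ + 2/s² + 5/s

Final answer: 18/s³ + 2/s² + 5/s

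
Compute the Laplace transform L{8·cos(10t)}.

L{cos(ωt)} = s/(s² + ω²), so L{cos(10t)} = s/(s² + 100). Then L{8·cos(10t)} = 8·s/(s² + 100) = 8s/(s² + 100)

Final answer: 8s/(s² + 100)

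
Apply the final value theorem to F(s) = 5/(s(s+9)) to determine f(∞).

f(∞) = lim_{s→0} s·5/(s(s+9)) = lim_{s→0} 5/(s+9) = 5/9 = 5/9

Final answer: 5/9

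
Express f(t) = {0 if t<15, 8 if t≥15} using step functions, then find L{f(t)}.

f(t) = 8·u(t-15). L{u(t-15)} = e^(-15s)/s, so L{f(t)} = 8·e^(-15s)/s

Final answer: 8·e^(-15s)/s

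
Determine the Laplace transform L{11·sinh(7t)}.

L{sinh(ωt)} = ω/(s² - ω²), so L{sinh(7t)} = 7/(s² - 49). Then L{11·sinh(7t)} = 11·7/(s² - 49) = 77/(s² - 49)

Final answer: 77/(s² - 49)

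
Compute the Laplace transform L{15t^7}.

L{15t^7} = 15 · L{t^7} = 15 · 5040/s^8 = 75600/s^8

Final answer: 75600/s^8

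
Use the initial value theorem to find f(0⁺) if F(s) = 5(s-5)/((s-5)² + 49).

f(0⁺) = lim_{s→∞} sF(s) = lim_{s→∞} 5s(s-5)/((s-5)² + 49) = 5

Final answer: 5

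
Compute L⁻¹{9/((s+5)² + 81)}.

Form: b/((s-a)² + b²) → e^(at)sin(bt). With a=-5, b=9

Final answer: e^(-5t)·sin(9t)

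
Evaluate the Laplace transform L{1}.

L{1} = 1 · L{1} = 1/s

Final answer: 1/s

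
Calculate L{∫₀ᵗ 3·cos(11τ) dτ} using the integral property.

L{∫₀ᵗ f(τ)dτ} = F(s)/s with F(s) = 3s/(s² + 121), so the result is (3s/(s² + 121))/s = 3/(s² + 121)

Final answer: 3/(s² + 121)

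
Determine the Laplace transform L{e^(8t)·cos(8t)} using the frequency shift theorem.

Frequency shift: L{e^(at)f(t)} = F(s-a). L{e^(8t)·cos(8t)} = (s-8)/((s-8)² + 64)

Final answer: (s-8)/((s-8)² + 64)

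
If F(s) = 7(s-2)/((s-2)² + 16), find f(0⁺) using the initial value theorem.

f(0⁺) = lim_{s→∞} sF(s) = lim_{s→∞} 7s(s-2)/((s-2)² + 16) = 7

Final answer: 7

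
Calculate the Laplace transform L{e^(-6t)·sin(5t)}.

L{e^(at)·sin(ωt)} = ω/((s-a)² + ω²), so L{e^(-6t)·sin(5t)} = 5/((s+6)² + 25)

Final answer: 5/((s+6)² + 25)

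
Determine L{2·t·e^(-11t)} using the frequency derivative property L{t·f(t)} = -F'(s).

L{e^(-11t)} = 1/(s+11). By frequency derivative: L{t·e^(-11t)} = -d/ds[1/(s+11)] = -(-1)/(s+11)² = 1/(s+11)². Then L{2·t·e^(-11t)} = 2·1/(s+11)² = 2/(s+11)²

Final answer: 2/(s+11)²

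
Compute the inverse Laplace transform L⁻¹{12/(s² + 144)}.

L⁻¹{12/(s² + 144)} = sin(12t)

Final answer: sin(12t)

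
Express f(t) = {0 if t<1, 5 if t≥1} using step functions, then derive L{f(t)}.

f(t) = 5·u(t-1). L{u(t-1)} = e^(-s)/s, so L{f(t)} = 5·e^(-s)/s

Final answer: 5·e^(-s)/s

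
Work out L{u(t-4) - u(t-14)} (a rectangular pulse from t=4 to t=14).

L{u(t-a)} = e^(-as)/s. L{u(t-4) - u(t-14)} = (e^(-4s) - e^(-14s))/s

Final answer: (e^(-4s) - e^(-14s))/s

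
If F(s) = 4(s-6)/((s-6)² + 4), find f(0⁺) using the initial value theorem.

f(0⁺) = lim_{s→∞} sF(s) = lim_{s→∞} 4s(s-6)/((s-6)² + 4) = 4

Final answer: 4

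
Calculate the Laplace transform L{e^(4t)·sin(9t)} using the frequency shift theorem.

Frequency shift: L{e^(at)f(t)} = F(s-a). L{e^(4t)·sin(9t)} = 9/((s-4)² + 81)

Final answer: 9/((s-4)² + 81)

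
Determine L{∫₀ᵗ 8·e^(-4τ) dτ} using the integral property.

L{∫₀ᵗ f(τ)dτ} = F(s)/s with F(s) = 8/(s+4), so L{∫₀ᵗ 8·e^(-4τ) dτ} = 8/(s(s+4))

Final answer: 8/(s(s+4))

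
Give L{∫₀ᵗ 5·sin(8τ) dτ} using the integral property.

L{∫₀ᵗ f(τ)dτ} = F(s)/s with F(s) = 40/(s² + 64), so the result is (40/(s² + 64))/s = 40/(s(s² + 64))

Final answer: 40/(s(s² + 64))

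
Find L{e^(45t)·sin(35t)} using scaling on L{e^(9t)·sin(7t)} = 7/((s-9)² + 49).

Scaling with a=5: L{e^(45t)·sin(35t)} = (1/5) · 7/((s/5-9)² + 49). Simplifying: 35/((s-45)² + 1225)

Final answer: 35/((s-45)² + 1225)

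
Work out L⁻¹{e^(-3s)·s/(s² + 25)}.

L⁻¹{s/(s² + 25)} = cos(5t). By the time shift theorem, L⁻¹{e^(-as)F(s)} = u(t-a)f(t-a) with a=3, so L⁻¹{e^(-3s)·s/(s² + 25)} = u(t-3)·cos(5(t-3))

Final answer: u(t-3)·cos(5(t-3))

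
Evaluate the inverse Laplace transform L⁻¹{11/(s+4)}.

L⁻¹{1/(s-a)} = e^(at), so L⁻¹{1/(s+4)} = e^(-4t), and L⁻¹{11/(s+4)} = 11·e^(-4t)

Final answer: 11·e^(-4t)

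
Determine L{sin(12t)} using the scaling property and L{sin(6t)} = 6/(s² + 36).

Using L{f(at)} = (1/a)F(s/a) with a=2: L{sin(12t)} = (1/2) · 6/((s/2)² + 36) = (1/2) · 6·4/(s² + 144) = 12/(s² + 144)

Final answer: 12/(s² + 144)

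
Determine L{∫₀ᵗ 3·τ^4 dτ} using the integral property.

L{∫₀ᵗ f(τ)dτ} = F(s)/s with f(t) = 3t^4. F(s) = 72/s^5, so L{∫₀ᵗ 3·τ^4 dτ} = (72/s^5)/s = 72/s^6. (Check: ∫₀ᵗ 3·τ^4 dτ = 3t^5/5.)

Final answer: 72/s^6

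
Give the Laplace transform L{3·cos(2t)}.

L{cos(ωt)} = s/(s² + ω²), so L{cos(2t)} = s/(s² + 4). Then L{3·cos(2t)} = 3·s/(s² + 4) = 3s/(s² + 4)

Final answer: 3s/(s² + 4)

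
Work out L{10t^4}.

L{t^n} = n!/s^(n+1). So L{10t^4} = 10·4!/s^5 = 240/s^5

Final answer: 240/s^5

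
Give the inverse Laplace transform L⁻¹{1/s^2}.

L⁻¹{n!/s^(n+1)} = t^n with n=1. So L⁻¹{1/s^2} = t

Final answer: t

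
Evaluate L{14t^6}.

L{t^n} = n!/s^(n+1). So L{14t^6} = 14·6!/s^7 = 10080/s^7

Final answer: 10080/s^7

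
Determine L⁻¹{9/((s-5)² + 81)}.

Form: b/((s-a)² + b²) → e^(at)sin(bt). With a=5, b=9

Final answer: e^(5t)·sin(9t)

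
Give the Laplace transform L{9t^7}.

L{9t^7} = 9 · L{t^7} = 9 · 5040/s^8 = 45360/s^8

Final answer: 45360/s^8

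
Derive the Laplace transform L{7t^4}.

L{7t^4} = 7 · L{t^4} = 7 · 24/s^5 = 168/s^5

Final answer: 168/s^5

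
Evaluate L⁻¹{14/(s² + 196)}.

This is the form c·a/(s² + a²) with a = 14. L⁻¹ = sin(14t)

Final answer: sin(14t)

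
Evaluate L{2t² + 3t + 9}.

L{2t² + 3t + 9} = 2·2/s³ + 3/s² + 9/s = 4/s³ + 3/s² + 9/s

Final answer: 4/s³ + 3/s² + 9/s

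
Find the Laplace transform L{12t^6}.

L{12t^6} = 12 · L{t^6} = 12 · 720/s^7 = 8640/s^7

Final answer: 8640/s^7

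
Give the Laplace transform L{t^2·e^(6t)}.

L{t^n·e^(at)} = n!/(s-a)^(n+1), so L{t^2·e^(6t)} = 2/(s-6)^3

Final answer: 2/(s-6)^3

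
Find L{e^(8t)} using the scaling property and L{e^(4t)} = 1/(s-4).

Using L{f(at)} = (1/a)F(s/a) with a=2 and f(t) = e^(4t): L{e^(8t)} = (1/2) · 1/((s/2)-4) = (1/2) · 2/(s-8) = 1/(s-8)

Final answer: 1/(s-8)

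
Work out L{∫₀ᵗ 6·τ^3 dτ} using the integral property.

L{∫₀ᵗ f(τ)dτ} = F(s)/s with f(t) = 6t^3. F(s) = 36/s^4, so L{∫₀ᵗ 6·τ^3 dτ} = (36/s^4)/s = 36/s^5. (Check: ∫₀ᵗ 6·τ^3 dτ = 6t^4/4.)

Final answer: 36/s^5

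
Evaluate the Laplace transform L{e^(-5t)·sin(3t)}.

L{e^(at)·sin(ωt)} = ω/((s-a)² + ω²), so L{e^(-5t)·sin(3t)} = 3/((s+5)² + 9)

Final answer: 3/((s+5)² + 9)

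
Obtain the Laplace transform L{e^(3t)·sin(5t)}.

L{e^(at)·sin(ωt)} = ω/((s-a)² + ω²), so L{e^(3t)·sin(5t)} = 5/((s-3)² + 25)

Final answer: 5/((s-3)² + 25)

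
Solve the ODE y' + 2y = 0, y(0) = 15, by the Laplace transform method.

L{y'} + 2L{y} = 0. sY - 15 + 2Y = 0. Y(s+2) = 15. Y = 15/(s+2)

Final answer: y(t) = 15e^(-2t)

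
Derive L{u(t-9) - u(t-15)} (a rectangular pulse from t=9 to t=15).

L{u(t-a)} = e^(-as)/s. L{u(t-9) - u(t-15)} = (e^(-9s) - e^(-15s))/s

Final answer: (e^(-9s) - e^(-15s))/s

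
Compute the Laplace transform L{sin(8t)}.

L{sin(ωt)} = ω/(s² + ω²), so L{sin(8t)} = 8/(s² + 64)

Final answer: 8/(s² + 64)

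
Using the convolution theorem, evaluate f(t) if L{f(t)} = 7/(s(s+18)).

7/(s(s+18)) = (7/s)·(1/(s+18)) = L{7}·L{e^(-18t)}. By convolution, f(t) = 7*e^(-18t) = ∫₀ᵗ 7·e^(-18τ) dτ = 7·(1 - e^(-18t))/18

Final answer: 7·(1 - e^(-18t))/18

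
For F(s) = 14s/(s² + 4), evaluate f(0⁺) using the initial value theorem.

f(0⁺) = lim_{s→∞} s·14s/(s² + 4) = lim_{s→∞} 14s²/(s² + 4) = 14

Final answer: 14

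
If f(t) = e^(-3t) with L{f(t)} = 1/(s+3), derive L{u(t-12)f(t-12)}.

Time shift theorem: L{u(t-a)f(t-a)} = e^(-as)F(s). Here a=12, F(s) = 1/(s+3), so L{u(t-12)f(t-12)} = e^(-12s)·1/(s+3)

Final answer: e^(-12s)·1/(s+3)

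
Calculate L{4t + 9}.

L{4t + 9} = 4·L{t} + 9·L{1} = 4/s² + 9/s

Final answer: 4/s² + 9/s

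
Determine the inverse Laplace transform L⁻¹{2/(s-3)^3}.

L⁻¹{n!/(s-a)^(n+1)} = t^n·e^(at), so L⁻¹{2/(s-3)^3} = t^2·e^(3t)

Final answer: t^2·e^(3t)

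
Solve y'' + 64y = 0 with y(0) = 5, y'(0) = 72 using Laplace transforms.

L{y''} + 64L{y} = 0. s²Y - 5s - 72 + 64Y = 0. Y(s² + 64) = 5s + 72. Y = (5s + 72)/(s² + 64). Inverting: y(t) = 5cos(8t) + 9sin(8t)

Final answer: y(t) = 5cos(8t) + 9sin(8t)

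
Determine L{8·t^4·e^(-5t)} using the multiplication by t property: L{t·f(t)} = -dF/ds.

Using L{t^n·e^(at)} = n!/(s-a)^(n+1), L{t^4·e^(-5t)} = 24/(s+5)^5, so L{8·t^4·e^(-5t)} = 8·24/(s+5)^5 = 192/(s+5)^5

Final answer: 192/(s+5)^5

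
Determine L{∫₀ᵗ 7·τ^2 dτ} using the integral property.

L{∫₀ᵗ f(τ)dτ} = F(s)/s with f(t) = 7t^2. F(s) = 14/s^3, so L{∫₀ᵗ 7·τ^2 dτ} = (14/s^3)/s = 14/s^4. (Check: ∫₀ᵗ 7·τ^2 dτ = 7t^3/3.)

Final answer: 14/s^4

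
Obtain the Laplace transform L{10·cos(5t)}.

L{cos(ωt)} = s/(s² + ω²), so L{cos(5t)} = s/(s² + 25). Then L{10·cos(5t)} = 10·s/(s² + 25) = 10s/(s² + 25)

Final answer: 10s/(s² + 25)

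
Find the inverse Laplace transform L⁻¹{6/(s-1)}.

L⁻¹{1/(s-a)} = e^(at), so L⁻¹{1/(s-1)} = e^t, and L⁻¹{6/(s-1)} = 6·e^t

Final answer: 6·e^t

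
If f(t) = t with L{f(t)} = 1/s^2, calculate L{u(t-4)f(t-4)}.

Time shift theorem: L{u(t-a)f(t-a)} = e^(-as)F(s). Here a=4, F(s) = 1/s^2, so L{u(t-4)f(t-4)} = e^(-4s)·1/s^2

Final answer: e^(-4s)·1/s^2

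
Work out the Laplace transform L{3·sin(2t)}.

L{sin(ωt)} = ω/(s² + ω²), so L{sin(2t)} = 2/(s² + 4). Then L{3·sin(2t)} = 3·2/(s² + 4) = 6/(s² + 4)

Final answer: 6/(s² + 4)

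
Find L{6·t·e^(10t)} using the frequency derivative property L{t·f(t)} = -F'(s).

L{e^(10t)} = 1/(s-10). By frequency derivative: L{t·e^(10t)} = -d/ds[1/(s-10)] = -(-1)/(s-10)² = 1/(s-10)². Then L{6·t·e^(10t)} = 6·1/(s-10)² = 6/(s-10)²

Final answer: 6/(s-10)²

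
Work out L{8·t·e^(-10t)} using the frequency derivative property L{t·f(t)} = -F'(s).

L{e^(-10t)} = 1/(s+10). By frequency derivative: L{t·e^(-10t)} = -d/ds[1/(s+10)] = -(-1)/(s+10)² = 1/(s+10)². Then L{8·t·e^(-10t)} = 8·1/(s+10)² = 8/(s+10)²

Final answer: 8/(s+10)²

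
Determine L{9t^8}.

L{t^n} = n!/s^(n+1). So L{9t^8} = 9·8!/s^9 = 362880/s^9

Final answer: 362880/s^9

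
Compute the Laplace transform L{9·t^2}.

L{t^n} = n!/s^(n+1), so L{t^2} = 2/s^3. Then L{9·t^2} = 9·2/s^3 = 18/s^3

Final answer: 18/s^3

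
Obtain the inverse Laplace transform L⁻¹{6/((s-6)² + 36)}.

Using frequency shift, L⁻¹{6/((s-6)² + 36)} = e^(6t)·sin(6t)

Final answer: e^(6t)·sin(6t)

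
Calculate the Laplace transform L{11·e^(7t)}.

L{e^(at)} = 1/(s-a), so L{e^(7t)} = 1/(s-7). Then L{11·e^(7t)} = 11/(s-7)

Final answer: 11/(s-7)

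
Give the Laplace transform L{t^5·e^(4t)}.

L{t^n·e^(at)} = n!/(s-a)^(n+1), so L{t^5·e^(4t)} = 120/(s-4)^6

Final answer: 120/(s-4)^6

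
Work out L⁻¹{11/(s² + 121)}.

This is the form c·a/(s² + a²) with a = 11. L⁻¹ = sin(11t)

Final answer: sin(11t)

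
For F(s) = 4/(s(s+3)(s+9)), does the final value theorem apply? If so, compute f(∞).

Poles of sF(s) = 4/((s+3)(s+9)) are at s = -3 and s = -9, both in the left half-plane. Theorem applies. f(∞) = lim_{s→0} sF(s) = 4/(3·9) = 4/27

Final answer: 4/27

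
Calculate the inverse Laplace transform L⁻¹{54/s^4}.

L⁻¹{n!/s^(n+1)} = t^n with n=3. So L⁻¹{6/s^4} = t^3, and L⁻¹{54/s^4} = (54/6)·t^3 = 9·t^3

Final answer: 9·t^3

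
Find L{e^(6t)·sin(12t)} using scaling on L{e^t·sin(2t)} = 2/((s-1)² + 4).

Scaling with a=6: L{e^(6t)·sin(12t)} = (1/6) · 2/((s/6-1)² + 4). Simplifying: 12/((s-6)² + 144)

Final answer: 12/((s-6)² + 144)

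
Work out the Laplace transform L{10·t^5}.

L{t^n} = n!/s^(n+1), so L{t^5} = 120/s^6. Then L{10·t^5} = 10·120/s^6 = 1200/s^6

Final answer: 1200/s^6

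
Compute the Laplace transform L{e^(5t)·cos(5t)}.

L{e^(at)·cos(ωt)} = (s-a)/((s-a)² + ω²), so L{e^(5t)·cos(5t)} = (s-5)/((s-5)² + 25)

Final answer: (s-5)/((s-5)² + 25)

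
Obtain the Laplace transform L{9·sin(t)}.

L{sin(ωt)} = ω/(s² + ω²), so L{sin(t)} = 1/(s² + 1). Then L{9·sin(t)} = 9·1/(s² + 1) = 9/(s² + 1)

Final answer: 9/(s² + 1)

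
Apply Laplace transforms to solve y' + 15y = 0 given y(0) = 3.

L{y'} + 15L{y} = 0. sY - 3 + 15Y = 0. Y(s+15) = 3. Y = 3/(s+15)

Final answer: y(t) = 3e^(-15t)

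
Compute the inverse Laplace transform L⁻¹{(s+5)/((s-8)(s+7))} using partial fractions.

Using partial fractions, f(t) = (13e^(8t) + 2e^(-7t))/15

Final answer: (13e^(8t) + 2e^(-7t))/15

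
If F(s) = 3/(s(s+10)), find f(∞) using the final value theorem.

f(∞) = lim_{s→0} s·3/(s(s+10)) = lim_{s→0} 3/(s+10) = 3/10 = 3/10

Final answer: 3/10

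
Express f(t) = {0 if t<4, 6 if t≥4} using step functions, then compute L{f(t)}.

f(t) = 6·u(t-4). L{u(t-4)} = e^(-4s)/s, so L{f(t)} = 6·e^(-4s)/s

Final answer: 6·e^(-4s)/s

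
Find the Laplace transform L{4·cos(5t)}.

L{cos(ωt)} = s/(s² + ω²), so L{cos(5t)} = s/(s² + 25). Then L{4·cos(5t)} = 4·s/(s² + 25) = 4s/(s² + 25)

Final answer: 4s/(s² + 25)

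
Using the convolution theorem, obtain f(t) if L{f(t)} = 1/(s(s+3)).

1/(s(s+3)) = (1/s)·(1/(s+3)) = L{1}·L{e^(-3t)}. By convolution, f(t) = 1*e^(-3t) = ∫₀ᵗ 1·e^(-3τ) dτ = (1 - e^(-3t))/3

Final answer: (1 - e^(-3t))/3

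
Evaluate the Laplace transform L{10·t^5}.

L{t^n} = n!/s^(n+1), so L{t^5} = 120/s^6. Then L{10·t^5} = 10·120/s^6 = 1200/s^6

Final answer: 1200/s^6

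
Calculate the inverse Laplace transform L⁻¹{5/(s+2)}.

L⁻¹{1/(s-a)} = e^(at), so L⁻¹{1/(s+2)} = e^(-2t), and L⁻¹{5/(s+2)} = 5·e^(-2t)

Final answer: 5·e^(-2t)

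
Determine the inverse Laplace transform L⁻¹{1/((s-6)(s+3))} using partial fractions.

Decompose: A/(s-6) + B/(s+3). A = 1/9, B = -1/9. f(t) = (e^(6t) - e^(-3t))/9

Final answer: (e^(6t) - e^(-3t))/9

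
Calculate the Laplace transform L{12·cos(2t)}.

L{cos(ωt)} = s/(s² + ω²), so L{cos(2t)} = s/(s² + 4). Then L{12·cos(2t)} = 12·s/(s² + 4) = 12s/(s² + 4)

Final answer: 12s/(s² + 4)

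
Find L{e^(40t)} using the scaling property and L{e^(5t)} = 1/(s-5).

Using L{f(at)} = (1/a)F(s/a) with a=8 and f(t) = e^(5t): L{e^(40t)} = (1/8) · 1/((s/8)-5) = (1/8) · 8/(s-40) = 1/(s-40)

Final answer: 1/(s-40)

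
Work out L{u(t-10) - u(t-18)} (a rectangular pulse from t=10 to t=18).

L{u(t-a)} = e^(-as)/s. L{u(t-10) - u(t-18)} = (e^(-10s) - e^(-18s))/s

Final answer: (e^(-10s) - e^(-18s))/s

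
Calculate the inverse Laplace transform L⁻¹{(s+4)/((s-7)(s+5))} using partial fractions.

Using partial fractions, f(t) = (11e^(7t) + e^(-5t))/12

Final answer: (11e^(7t) + e^(-5t))/12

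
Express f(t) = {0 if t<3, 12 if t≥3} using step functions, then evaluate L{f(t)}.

f(t) = 12·u(t-3). L{u(t-3)} = e^(-3s)/s, so L{f(t)} = 12·e^(-3s)/s

Final answer: 12·e^(-3s)/s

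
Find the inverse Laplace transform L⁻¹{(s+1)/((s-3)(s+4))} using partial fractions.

Using partial fractions, f(t) = (4e^(3t) + 3e^(-4t))/7

Final answer: (4e^(3t) + 3e^(-4t))/7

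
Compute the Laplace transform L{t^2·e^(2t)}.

L{t^n·e^(at)} = n!/(s-a)^(n+1), so L{t^2·e^(2t)} = 2/(s-2)^3

Final answer: 2/(s-2)^3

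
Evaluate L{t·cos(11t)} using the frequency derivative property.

L{cos(11t)} = s/(s² + 121). Derivative: d/ds[s/(s² + 121)] = [(s² + 121) - s·2s]/(s² + 121)² = (121 - s²)/(s² + 121)². So L{t·cos(11t)} = -F'(s) = (s² - 121)/(s² + 121)²

Final answer: (s² - 121)/(s² + 121)²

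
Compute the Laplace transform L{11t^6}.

L{11t^6} = 11 · L{t^6} = 11 · 720/s^7 = 7920/s^7

Final answer: 7920/s^7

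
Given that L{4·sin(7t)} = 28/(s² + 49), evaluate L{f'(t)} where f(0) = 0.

L{f'(t)} = s·F(s) - f(0) = s·28/(s² + 49) - 0 = 28s/(s² + 49)

Final answer: 28s/(s² + 49)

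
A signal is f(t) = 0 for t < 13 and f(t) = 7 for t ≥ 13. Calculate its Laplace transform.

f(t) = 7·u(t-13). L{u(t-13)} = e^(-13s)/s, so L{f(t)} = 7·e^(-13s)/s

Final answer: 7·e^(-13s)/s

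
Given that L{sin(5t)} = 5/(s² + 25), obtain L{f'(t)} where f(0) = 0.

L{f'(t)} = s·F(s) - f(0) = s·5/(s² + 25) - 0 = 5s/(s² + 25)

Final answer: 5s/(s² + 25)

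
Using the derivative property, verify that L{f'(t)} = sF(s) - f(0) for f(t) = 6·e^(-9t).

f'(t) = -54e^(-9t). Direct: L{f'(t)} = -54/(s+9). Property: s·6/(s+9) - 6 = (6s - 6(s+9))/(s+9) = -54/(s+9). ✓

Final answer: -54/(s+9)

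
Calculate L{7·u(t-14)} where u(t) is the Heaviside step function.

L{u(t-a)} = e^(-as)/s. Here a=14, so L{u(t-14)} = e^(-14s)/s, and L{7·u(t-14)} = 7·e^(-14s)/s

Final answer: 7·e^(-14s)/s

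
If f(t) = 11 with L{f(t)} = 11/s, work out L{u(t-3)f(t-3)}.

Time shift theorem: L{u(t-a)f(t-a)} = e^(-as)F(s). Here a=3, F(s) = 11/s, so L{u(t-3)f(t-3)} = e^(-3s)·11/s

Final answer: e^(-3s)·11/s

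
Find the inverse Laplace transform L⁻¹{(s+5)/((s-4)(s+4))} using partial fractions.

Using partial fractions, f(t) = (9e^(4t) - e^(-4t))/8

Final answer: (9e^(4t) - e^(-4t))/8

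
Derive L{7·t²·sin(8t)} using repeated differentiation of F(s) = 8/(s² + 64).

F(s) = 8/(s² + 64). F'(s) = -16s/(s² + 64)². F''(s) = -16(64 - 3s²)/(s² + 64)³ = (48s² - 1024)/(s² + 64)³. So L{t²·sin(8t)} = (-1)² F''(s) = (48s² - 1024)/(s² + 64)³. Then L{7·t²·sin(8t)} = 7·(48s² - 1024)/(s² + 64)³ = (336s² - 7168)/(s² + 64)³

Final answer: (336s² - 7168)/(s² + 64)³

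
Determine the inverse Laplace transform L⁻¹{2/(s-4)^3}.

L⁻¹{n!/(s-a)^(n+1)} = t^n·e^(at), so L⁻¹{2/(s-4)^3} = t^2·e^(4t)

Final answer: t^2·e^(4t)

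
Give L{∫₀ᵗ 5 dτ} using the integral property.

L{∫₀ᵗ f(τ)dτ} = F(s)/s with f(t) = 5. F(s) = 5/s, so L{∫₀ᵗ 5 dτ} = (5/s)/s = 5/s². (Check: ∫₀ᵗ 5 dτ = 5t.)

Final answer: 5/s²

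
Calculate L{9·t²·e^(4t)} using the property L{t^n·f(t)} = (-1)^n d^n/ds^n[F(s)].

L{e^(4t)} = 1/(s-4). d/ds[1/(s-4)] = -1/(s-4)². d²/ds²[1/(s-4)] = 2/(s-4)³. So L{t²·e^(4t)} = (-1)² · 2/(s-4)³ = 2/(s-4)³. Then L{9·t²·e^(4t)} = 9·2/(s-4)³ = 18/(s-4)³

Final answer: 18/(s-4)³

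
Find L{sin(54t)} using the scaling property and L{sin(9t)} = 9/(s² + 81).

Using L{f(at)} = (1/a)F(s/a) with a=6: L{sin(54t)} = (1/6) · 9/((s/6)² + 81) = (1/6) · 9·36/(s² + 2916) = 54/(s² + 2916)

Final answer: 54/(s² + 2916)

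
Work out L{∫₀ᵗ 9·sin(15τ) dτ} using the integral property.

L{∫₀ᵗ f(τ)dτ} = F(s)/s with F(s) = 135/(s² + 225), so the result is (135/(s² + 225))/s = 135/(s(s² + 225))

Final answer: 135/(s(s² + 225))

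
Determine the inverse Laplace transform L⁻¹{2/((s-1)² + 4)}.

Using frequency shift, L⁻¹{2/((s-1)² + 4)} = e^t·sin(2t)

Final answer: e^t·sin(2t)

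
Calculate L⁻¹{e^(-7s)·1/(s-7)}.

L⁻¹{1/(s-7)} = e^(7t). By the time shift theorem, L⁻¹{e^(-as)F(s)} = u(t-a)f(t-a) with a=7, so L⁻¹{e^(-7s)·1/(s-7)} = u(t-7)·e^(7(t-7))

Final answer: u(t-7)·e^(7(t-7))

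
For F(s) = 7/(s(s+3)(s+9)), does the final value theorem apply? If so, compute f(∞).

Poles of sF(s) = 7/((s+3)(s+9)) are at s = -3 and s = -9, both in the left half-plane. Theorem applies. f(∞) = lim_{s→0} sF(s) = 7/(3·9) = 7/27

Final answer: 7/27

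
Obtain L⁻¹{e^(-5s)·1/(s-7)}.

L⁻¹{1/(s-7)} = e^(7t). By the time shift theorem, L⁻¹{e^(-as)F(s)} = u(t-a)f(t-a) with a=5, so L⁻¹{e^(-5s)·1/(s-7)} = u(t-5)·e^(7(t-5))

Final answer: u(t-5)·e^(7(t-5))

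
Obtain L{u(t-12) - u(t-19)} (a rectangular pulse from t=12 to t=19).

L{u(t-a)} = e^(-as)/s. L{u(t-12) - u(t-19)} = (e^(-12s) - e^(-19s))/s

Final answer: (e^(-12s) - e^(-19s))/s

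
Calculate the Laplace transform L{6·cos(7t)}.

L{cos(ωt)} = s/(s² + ω²), so L{cos(7t)} = s/(s² + 49). Then L{6·cos(7t)} = 6·s/(s² + 49) = 6s/(s² + 49)

Final answer: 6s/(s² + 49)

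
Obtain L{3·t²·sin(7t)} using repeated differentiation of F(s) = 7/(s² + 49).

F(s) = 7/(s² + 49). F'(s) = -14s/(s² + 49)². F''(s) = -14(49 - 3s²)/(s² + 49)³ = (42s² - 686)/(s² + 49)³. So L{t²·sin(7t)} = (-1)² F''(s) = (42s² - 686)/(s² + 49)³. Then L{3·t²·sin(7t)} = 3·(42s² - 686)/(s² + 49)³ = (126s² - 2058)/(s² + 49)³

Final answer: (126s² - 2058)/(s² + 49)³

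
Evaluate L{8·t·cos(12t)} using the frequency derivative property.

L{cos(12t)} = s/(s² + 144). Derivative: d/ds[s/(s² + 144)] = [(s² + 144) - s·2s]/(s² + 144)² = (144 - s²)/(s² + 144)². So L{t·cos(12t)} = -F'(s) = (s² - 144)/(s² + 144)². Then L{8·t·cos(12t)} = 8·(s² - 144)/(s² + 144)²

Final answer: 8·(s² - 144)/(s² + 144)²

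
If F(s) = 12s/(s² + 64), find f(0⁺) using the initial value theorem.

f(0⁺) = lim_{s→∞} s·12s/(s² + 64) = lim_{s→∞} 12s²/(s² + 64) = 12

Final answer: 12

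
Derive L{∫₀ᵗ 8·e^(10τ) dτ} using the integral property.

L{∫₀ᵗ f(τ)dτ} = F(s)/s with F(s) = 8/(s-10), so L{∫₀ᵗ 8·e^(10τ) dτ} = 8/(s(s-10))

Final answer: 8/(s(s-10))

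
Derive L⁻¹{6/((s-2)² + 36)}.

Form: b/((s-a)² + b²) → e^(at)sin(bt). With a=2, b=6

Final answer: e^(2t)·sin(6t)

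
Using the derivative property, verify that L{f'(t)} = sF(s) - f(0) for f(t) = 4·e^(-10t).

f'(t) = -40e^(-10t). Direct: L{f'(t)} = -40/(s+10). Property: s·4/(s+10) - 4 = (4s - 4(s+10))/(s+10) = -40/(s+10). ✓

Final answer: -40/(s+10)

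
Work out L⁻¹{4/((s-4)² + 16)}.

Form: b/((s-a)² + b²) → e^(at)sin(bt). With a=4, b=4

Final answer: e^(4t)·sin(4t)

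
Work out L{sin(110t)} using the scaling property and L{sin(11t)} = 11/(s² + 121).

Using L{f(at)} = (1/a)F(s/a) with a=10: L{sin(110t)} = (1/10) · 11/((s/10)² + 121) = (1/10) · 11·100/(s² + 12100) = 110/(s² + 12100)

Final answer: 110/(s² + 12100)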